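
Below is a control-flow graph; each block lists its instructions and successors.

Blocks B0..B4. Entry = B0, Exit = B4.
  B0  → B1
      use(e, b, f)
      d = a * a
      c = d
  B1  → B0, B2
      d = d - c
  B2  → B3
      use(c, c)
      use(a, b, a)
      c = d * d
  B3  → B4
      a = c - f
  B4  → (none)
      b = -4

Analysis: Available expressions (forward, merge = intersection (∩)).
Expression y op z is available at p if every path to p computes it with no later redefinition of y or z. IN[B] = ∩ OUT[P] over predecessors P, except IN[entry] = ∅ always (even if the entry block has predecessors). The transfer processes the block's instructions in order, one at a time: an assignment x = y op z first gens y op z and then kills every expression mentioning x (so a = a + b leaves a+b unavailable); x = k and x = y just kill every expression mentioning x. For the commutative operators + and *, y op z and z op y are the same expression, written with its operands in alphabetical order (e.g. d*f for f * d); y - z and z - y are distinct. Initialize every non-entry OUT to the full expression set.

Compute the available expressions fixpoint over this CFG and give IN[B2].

Answer: {a*a}

Derivation:
Converged values:
  B0:   IN={}   OUT={a*a}
  B1:   IN={a*a}   OUT={a*a}
  B2:   IN={a*a}   OUT={a*a, d*d}
  B3:   IN={a*a, d*d}   OUT={c-f, d*d}
  B4:   IN={c-f, d*d}   OUT={c-f, d*d}

Merge at B2: IN[B2] = OUT[B1] = {a*a}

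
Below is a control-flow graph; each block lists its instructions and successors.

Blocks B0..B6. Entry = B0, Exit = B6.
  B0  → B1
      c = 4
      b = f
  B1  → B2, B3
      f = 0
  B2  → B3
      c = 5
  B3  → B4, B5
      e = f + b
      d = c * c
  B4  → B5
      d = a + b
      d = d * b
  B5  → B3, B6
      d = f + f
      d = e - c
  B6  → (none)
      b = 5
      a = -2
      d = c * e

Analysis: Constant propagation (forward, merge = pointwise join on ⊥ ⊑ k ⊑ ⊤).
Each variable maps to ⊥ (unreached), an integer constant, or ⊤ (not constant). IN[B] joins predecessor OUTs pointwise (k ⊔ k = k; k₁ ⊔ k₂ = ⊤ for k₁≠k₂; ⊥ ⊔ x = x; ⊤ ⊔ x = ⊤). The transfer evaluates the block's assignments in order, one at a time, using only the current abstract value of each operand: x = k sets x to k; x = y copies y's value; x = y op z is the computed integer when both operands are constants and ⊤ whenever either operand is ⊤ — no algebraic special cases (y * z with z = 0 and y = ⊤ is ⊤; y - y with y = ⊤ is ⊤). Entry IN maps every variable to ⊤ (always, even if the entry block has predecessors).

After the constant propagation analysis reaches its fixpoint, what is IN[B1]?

Converged values:
  B0: | IN=(all ⊤) | OUT={c:4; rest ⊤}
  B1: | IN={c:4; rest ⊤} | OUT={c:4, f:0; rest ⊤}
  B2: | IN={c:4, f:0; rest ⊤} | OUT={c:5, f:0; rest ⊤}
  B3: | IN={f:0; rest ⊤} | OUT={f:0; rest ⊤}
  B4: | IN={f:0; rest ⊤} | OUT={f:0; rest ⊤}
  B5: | IN={f:0; rest ⊤} | OUT={f:0; rest ⊤}
  B6: | IN={f:0; rest ⊤} | OUT={a:-2, b:5, f:0; rest ⊤}

Merge at B1: IN[B1] = OUT[B0] = {a: ⊤, b: ⊤, c: 4, d: ⊤, e: ⊤, f: ⊤}

Answer: {a: ⊤, b: ⊤, c: 4, d: ⊤, e: ⊤, f: ⊤}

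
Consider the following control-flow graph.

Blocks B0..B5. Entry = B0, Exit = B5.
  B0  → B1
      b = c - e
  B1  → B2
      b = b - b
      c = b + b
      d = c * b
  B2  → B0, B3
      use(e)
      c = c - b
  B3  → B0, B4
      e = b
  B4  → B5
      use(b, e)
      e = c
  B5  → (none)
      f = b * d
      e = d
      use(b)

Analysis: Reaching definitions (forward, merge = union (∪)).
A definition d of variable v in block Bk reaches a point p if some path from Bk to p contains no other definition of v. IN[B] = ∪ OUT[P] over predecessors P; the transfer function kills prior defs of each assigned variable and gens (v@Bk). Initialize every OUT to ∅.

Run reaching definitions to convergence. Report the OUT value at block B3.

Answer: {b@B1, c@B2, d@B1, e@B3}

Working:
Per-block solution:
  B0:   IN={b@B1, c@B2, d@B1, e@B3}   OUT={b@B0, c@B2, d@B1, e@B3}
  B1:   IN={b@B0, c@B2, d@B1, e@B3}   OUT={b@B1, c@B1, d@B1, e@B3}
  B2:   IN={b@B1, c@B1, d@B1, e@B3}   OUT={b@B1, c@B2, d@B1, e@B3}
  B3:   IN={b@B1, c@B2, d@B1, e@B3}   OUT={b@B1, c@B2, d@B1, e@B3}
  B4:   IN={b@B1, c@B2, d@B1, e@B3}   OUT={b@B1, c@B2, d@B1, e@B4}
  B5:   IN={b@B1, c@B2, d@B1, e@B4}   OUT={b@B1, c@B2, d@B1, e@B5, f@B5}

Merge at B3: IN[B3] = OUT[B2] = {b@B1, c@B2, d@B1, e@B3}
Applying B3's transfer function to that IN value gives OUT[B3] (row B3 above).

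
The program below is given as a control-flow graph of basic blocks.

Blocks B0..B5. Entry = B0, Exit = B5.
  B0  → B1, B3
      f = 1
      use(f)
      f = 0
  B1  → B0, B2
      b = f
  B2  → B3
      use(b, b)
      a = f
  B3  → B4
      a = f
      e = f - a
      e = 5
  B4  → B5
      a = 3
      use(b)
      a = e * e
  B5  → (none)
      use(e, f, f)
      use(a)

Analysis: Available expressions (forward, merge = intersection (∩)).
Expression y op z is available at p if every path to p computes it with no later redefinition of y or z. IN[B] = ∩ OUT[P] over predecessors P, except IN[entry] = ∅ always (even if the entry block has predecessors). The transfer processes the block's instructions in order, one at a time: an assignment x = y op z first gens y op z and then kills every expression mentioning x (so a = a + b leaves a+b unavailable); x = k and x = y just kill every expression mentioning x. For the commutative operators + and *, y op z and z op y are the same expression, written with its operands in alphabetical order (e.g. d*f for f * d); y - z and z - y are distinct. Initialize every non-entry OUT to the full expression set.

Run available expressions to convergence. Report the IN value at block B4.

Per-block solution:
  B0: | IN={} | OUT={}
  B1: | IN={} | OUT={}
  B2: | IN={} | OUT={}
  B3: | IN={} | OUT={f-a}
  B4: | IN={f-a} | OUT={e*e}
  B5: | IN={e*e} | OUT={e*e}

Merge at B4: IN[B4] = OUT[B3] = {f-a}

Answer: {f-a}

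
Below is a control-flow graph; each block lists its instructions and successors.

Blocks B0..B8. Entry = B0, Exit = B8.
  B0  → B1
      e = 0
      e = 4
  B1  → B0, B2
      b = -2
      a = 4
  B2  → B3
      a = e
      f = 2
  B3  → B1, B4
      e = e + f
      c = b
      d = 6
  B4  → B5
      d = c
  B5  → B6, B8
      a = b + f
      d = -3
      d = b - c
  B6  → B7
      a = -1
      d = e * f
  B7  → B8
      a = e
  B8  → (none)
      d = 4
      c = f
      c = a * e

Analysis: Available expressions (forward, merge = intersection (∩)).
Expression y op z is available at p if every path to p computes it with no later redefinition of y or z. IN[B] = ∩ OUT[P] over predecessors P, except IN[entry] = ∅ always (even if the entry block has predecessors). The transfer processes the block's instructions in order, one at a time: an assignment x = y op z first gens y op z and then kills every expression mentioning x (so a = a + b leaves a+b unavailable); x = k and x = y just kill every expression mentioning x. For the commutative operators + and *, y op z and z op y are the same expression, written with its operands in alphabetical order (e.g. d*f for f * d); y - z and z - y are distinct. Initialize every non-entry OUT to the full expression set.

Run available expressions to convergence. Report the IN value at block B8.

Per-block solution:
  B0: | IN={} | OUT={}
  B1: | IN={} | OUT={}
  B2: | IN={} | OUT={}
  B3: | IN={} | OUT={}
  B4: | IN={} | OUT={}
  B5: | IN={} | OUT={b+f, b-c}
  B6: | IN={b+f, b-c} | OUT={b+f, b-c, e*f}
  B7: | IN={b+f, b-c, e*f} | OUT={b+f, b-c, e*f}
  B8: | IN={b+f, b-c} | OUT={a*e, b+f}

Merge at B8: IN[B8] = OUT[B5] ∩ OUT[B7] = {b+f, b-c}

Answer: {b+f, b-c}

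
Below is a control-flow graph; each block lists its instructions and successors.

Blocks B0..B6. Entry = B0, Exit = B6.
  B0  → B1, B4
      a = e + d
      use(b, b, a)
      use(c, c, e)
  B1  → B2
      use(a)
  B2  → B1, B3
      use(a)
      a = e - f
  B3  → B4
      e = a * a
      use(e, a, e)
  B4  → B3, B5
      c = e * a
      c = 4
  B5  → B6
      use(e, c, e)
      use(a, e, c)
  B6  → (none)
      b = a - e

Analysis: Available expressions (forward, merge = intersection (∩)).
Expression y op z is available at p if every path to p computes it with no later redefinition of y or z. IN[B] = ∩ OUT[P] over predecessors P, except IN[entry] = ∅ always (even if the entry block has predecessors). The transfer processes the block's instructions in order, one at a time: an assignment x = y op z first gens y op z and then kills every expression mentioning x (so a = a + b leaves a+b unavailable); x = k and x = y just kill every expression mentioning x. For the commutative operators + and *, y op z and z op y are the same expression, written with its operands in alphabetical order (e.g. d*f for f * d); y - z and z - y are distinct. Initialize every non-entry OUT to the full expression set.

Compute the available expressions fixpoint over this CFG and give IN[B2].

Answer: {d+e}

Working:
Converged values:
  B0:  IN={}  OUT={d+e}
  B1:  IN={d+e}  OUT={d+e}
  B2:  IN={d+e}  OUT={d+e, e-f}
  B3:  IN={}  OUT={a*a}
  B4:  IN={}  OUT={a*e}
  B5:  IN={a*e}  OUT={a*e}
  B6:  IN={a*e}  OUT={a*e, a-e}

Merge at B2: IN[B2] = OUT[B1] = {d+e}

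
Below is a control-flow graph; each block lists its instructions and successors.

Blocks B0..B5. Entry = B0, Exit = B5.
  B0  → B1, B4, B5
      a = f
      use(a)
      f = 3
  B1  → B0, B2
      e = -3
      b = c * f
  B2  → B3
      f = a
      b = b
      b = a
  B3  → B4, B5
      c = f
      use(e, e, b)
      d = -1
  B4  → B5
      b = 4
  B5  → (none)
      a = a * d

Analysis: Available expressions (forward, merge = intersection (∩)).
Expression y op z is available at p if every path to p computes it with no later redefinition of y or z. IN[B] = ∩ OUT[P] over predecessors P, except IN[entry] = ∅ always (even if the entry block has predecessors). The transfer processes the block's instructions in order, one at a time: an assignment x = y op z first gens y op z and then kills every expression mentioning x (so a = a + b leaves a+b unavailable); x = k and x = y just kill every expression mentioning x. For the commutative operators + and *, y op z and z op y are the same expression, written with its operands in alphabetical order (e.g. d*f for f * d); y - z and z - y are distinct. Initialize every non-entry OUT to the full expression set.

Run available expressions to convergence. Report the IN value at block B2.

Converged values:
  B0:   IN={}   OUT={}
  B1:   IN={}   OUT={c*f}
  B2:   IN={c*f}   OUT={}
  B3:   IN={}   OUT={}
  B4:   IN={}   OUT={}
  B5:   IN={}   OUT={}

Merge at B2: IN[B2] = OUT[B1] = {c*f}

Answer: {c*f}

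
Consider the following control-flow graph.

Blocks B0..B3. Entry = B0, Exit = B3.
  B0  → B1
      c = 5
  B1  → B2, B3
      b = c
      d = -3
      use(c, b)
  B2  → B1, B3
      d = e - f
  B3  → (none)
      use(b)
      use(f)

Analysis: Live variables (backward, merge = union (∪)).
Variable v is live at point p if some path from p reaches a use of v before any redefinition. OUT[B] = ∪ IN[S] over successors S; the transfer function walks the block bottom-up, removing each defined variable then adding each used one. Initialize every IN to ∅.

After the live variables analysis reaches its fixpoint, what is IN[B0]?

Answer: {e, f}

Derivation:
Converged values:
  B0: | IN={e, f} | OUT={c, e, f}
  B1: | IN={c, e, f} | OUT={b, c, e, f}
  B2: | IN={b, c, e, f} | OUT={b, c, e, f}
  B3: | IN={b, f} | OUT={}

Merge at B0: OUT[B0] = IN[B1] = {c, e, f}
Applying B0's transfer function to that OUT value gives IN[B0] (row B0 above).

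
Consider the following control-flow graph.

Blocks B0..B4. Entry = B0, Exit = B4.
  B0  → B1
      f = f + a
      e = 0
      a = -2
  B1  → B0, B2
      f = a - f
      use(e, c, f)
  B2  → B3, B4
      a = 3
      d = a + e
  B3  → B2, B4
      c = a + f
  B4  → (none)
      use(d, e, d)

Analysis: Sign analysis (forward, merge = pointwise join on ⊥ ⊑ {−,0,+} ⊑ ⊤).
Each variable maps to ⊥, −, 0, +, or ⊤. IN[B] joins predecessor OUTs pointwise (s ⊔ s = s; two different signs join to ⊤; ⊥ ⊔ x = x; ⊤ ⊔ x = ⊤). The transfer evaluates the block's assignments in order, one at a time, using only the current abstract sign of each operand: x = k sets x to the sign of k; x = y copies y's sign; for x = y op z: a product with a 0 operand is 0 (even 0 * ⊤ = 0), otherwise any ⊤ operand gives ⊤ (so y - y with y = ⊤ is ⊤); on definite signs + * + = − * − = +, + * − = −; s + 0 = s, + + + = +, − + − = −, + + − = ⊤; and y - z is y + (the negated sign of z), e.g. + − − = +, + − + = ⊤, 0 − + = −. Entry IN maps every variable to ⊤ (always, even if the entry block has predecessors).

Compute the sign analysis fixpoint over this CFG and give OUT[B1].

Answer: {a: -, b: ⊤, c: ⊤, d: ⊤, e: 0, f: ⊤}

Trace:
Fixpoint table:
  B0:   IN=(all ⊤)   OUT={a:-, e:0; rest ⊤}
  B1:   IN={a:-, e:0; rest ⊤}   OUT={a:-, e:0; rest ⊤}
  B2:   IN={e:0; rest ⊤}   OUT={a:+, d:+, e:0; rest ⊤}
  B3:   IN={a:+, d:+, e:0; rest ⊤}   OUT={a:+, d:+, e:0; rest ⊤}
  B4:   IN={a:+, d:+, e:0; rest ⊤}   OUT={a:+, d:+, e:0; rest ⊤}

Merge at B1: IN[B1] = OUT[B0] = {a: -, b: ⊤, c: ⊤, d: ⊤, e: 0, f: ⊤}
Applying B1's transfer function to that IN value gives OUT[B1] (row B1 above).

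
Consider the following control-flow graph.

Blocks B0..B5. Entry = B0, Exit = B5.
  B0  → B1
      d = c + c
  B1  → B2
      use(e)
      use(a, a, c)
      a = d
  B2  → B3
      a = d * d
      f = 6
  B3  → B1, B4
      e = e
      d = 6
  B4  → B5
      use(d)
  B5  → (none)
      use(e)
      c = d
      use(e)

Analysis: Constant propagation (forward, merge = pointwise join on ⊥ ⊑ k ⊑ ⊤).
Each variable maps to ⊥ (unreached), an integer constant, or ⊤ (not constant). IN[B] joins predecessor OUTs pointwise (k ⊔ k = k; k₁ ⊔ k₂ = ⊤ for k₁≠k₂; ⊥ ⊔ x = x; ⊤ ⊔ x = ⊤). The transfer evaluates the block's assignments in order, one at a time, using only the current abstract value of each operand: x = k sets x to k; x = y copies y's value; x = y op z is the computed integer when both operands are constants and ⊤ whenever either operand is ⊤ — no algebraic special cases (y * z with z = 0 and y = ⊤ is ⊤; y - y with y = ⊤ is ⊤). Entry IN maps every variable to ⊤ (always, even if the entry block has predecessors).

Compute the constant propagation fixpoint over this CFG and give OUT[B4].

Answer: {a: ⊤, b: ⊤, c: ⊤, d: 6, e: ⊤, f: 6}

Working:
Converged values:
  B0:   IN=(all ⊤)   OUT=(all ⊤)
  B1:   IN=(all ⊤)   OUT=(all ⊤)
  B2:   IN=(all ⊤)   OUT={f:6; rest ⊤}
  B3:   IN={f:6; rest ⊤}   OUT={d:6, f:6; rest ⊤}
  B4:   IN={d:6, f:6; rest ⊤}   OUT={d:6, f:6; rest ⊤}
  B5:   IN={d:6, f:6; rest ⊤}   OUT={c:6, d:6, f:6; rest ⊤}

Merge at B4: IN[B4] = OUT[B3] = {a: ⊤, b: ⊤, c: ⊤, d: 6, e: ⊤, f: 6}
Applying B4's transfer function to that IN value gives OUT[B4] (row B4 above).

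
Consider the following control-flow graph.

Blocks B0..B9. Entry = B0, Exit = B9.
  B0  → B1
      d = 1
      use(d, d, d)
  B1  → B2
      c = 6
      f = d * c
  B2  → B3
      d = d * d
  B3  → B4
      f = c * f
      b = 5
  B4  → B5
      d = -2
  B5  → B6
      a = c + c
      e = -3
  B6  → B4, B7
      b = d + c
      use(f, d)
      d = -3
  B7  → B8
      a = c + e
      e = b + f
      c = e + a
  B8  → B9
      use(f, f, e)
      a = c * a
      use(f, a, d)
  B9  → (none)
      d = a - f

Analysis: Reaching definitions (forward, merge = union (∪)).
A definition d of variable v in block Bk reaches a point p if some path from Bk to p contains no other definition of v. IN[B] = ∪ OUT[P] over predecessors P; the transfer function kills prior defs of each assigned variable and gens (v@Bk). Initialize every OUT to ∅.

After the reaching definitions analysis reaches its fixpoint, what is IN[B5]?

Answer: {a@B5, b@B3, b@B6, c@B1, d@B4, e@B5, f@B3}

Trace:
Converged values:
  B0:   IN={}   OUT={d@B0}
  B1:   IN={d@B0}   OUT={c@B1, d@B0, f@B1}
  B2:   IN={c@B1, d@B0, f@B1}   OUT={c@B1, d@B2, f@B1}
  B3:   IN={c@B1, d@B2, f@B1}   OUT={b@B3, c@B1, d@B2, f@B3}
  B4:   IN={a@B5, b@B3, b@B6, c@B1, d@B2, d@B6, e@B5, f@B3}   OUT={a@B5, b@B3, b@B6, c@B1, d@B4, e@B5, f@B3}
  B5:   IN={a@B5, b@B3, b@B6, c@B1, d@B4, e@B5, f@B3}   OUT={a@B5, b@B3, b@B6, c@B1, d@B4, e@B5, f@B3}
  B6:   IN={a@B5, b@B3, b@B6, c@B1, d@B4, e@B5, f@B3}   OUT={a@B5, b@B6, c@B1, d@B6, e@B5, f@B3}
  B7:   IN={a@B5, b@B6, c@B1, d@B6, e@B5, f@B3}   OUT={a@B7, b@B6, c@B7, d@B6, e@B7, f@B3}
  B8:   IN={a@B7, b@B6, c@B7, d@B6, e@B7, f@B3}   OUT={a@B8, b@B6, c@B7, d@B6, e@B7, f@B3}
  B9:   IN={a@B8, b@B6, c@B7, d@B6, e@B7, f@B3}   OUT={a@B8, b@B6, c@B7, d@B9, e@B7, f@B3}

Merge at B5: IN[B5] = OUT[B4] = {a@B5, b@B3, b@B6, c@B1, d@B4, e@B5, f@B3}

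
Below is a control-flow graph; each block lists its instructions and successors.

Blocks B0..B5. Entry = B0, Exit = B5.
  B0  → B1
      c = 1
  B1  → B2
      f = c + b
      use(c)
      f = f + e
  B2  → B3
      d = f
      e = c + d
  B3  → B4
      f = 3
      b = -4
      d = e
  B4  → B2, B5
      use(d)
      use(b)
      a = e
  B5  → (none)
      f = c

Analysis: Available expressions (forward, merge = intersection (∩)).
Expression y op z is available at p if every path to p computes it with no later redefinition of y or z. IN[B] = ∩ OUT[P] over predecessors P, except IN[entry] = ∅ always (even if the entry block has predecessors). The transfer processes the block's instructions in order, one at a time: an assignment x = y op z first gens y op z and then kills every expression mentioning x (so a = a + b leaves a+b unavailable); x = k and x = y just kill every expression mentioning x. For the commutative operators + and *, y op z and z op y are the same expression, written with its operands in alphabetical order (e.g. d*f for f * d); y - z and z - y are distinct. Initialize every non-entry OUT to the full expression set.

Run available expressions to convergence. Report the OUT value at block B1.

Answer: {b+c}

Derivation:
Per-block solution:
  B0: | IN={} | OUT={}
  B1: | IN={} | OUT={b+c}
  B2: | IN={} | OUT={c+d}
  B3: | IN={c+d} | OUT={}
  B4: | IN={} | OUT={}
  B5: | IN={} | OUT={}

Merge at B1: IN[B1] = OUT[B0] = {}
Applying B1's transfer function to that IN value gives OUT[B1] (row B1 above).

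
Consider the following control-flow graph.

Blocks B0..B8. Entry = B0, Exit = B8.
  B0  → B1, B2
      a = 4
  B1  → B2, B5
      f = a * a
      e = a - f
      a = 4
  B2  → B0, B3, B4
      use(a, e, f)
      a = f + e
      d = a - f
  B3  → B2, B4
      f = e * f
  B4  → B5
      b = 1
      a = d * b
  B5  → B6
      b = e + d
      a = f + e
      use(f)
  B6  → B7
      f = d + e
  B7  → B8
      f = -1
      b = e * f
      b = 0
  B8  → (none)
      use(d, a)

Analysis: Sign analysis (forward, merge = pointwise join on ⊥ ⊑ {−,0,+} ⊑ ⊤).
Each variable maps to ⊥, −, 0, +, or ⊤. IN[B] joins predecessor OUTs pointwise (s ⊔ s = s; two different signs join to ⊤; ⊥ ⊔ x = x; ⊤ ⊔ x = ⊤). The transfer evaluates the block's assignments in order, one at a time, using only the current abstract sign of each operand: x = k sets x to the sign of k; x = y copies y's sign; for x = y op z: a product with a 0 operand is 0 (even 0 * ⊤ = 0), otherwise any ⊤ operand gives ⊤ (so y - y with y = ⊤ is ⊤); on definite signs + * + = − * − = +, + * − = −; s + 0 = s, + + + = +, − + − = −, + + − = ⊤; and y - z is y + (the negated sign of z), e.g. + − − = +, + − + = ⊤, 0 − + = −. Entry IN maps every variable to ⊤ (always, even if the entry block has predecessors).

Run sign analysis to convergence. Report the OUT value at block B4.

Answer: {a: ⊤, b: +, c: ⊤, d: ⊤, e: ⊤, f: ⊤}

Trace:
Converged values:
  B0:   IN=(all ⊤)   OUT={a:+; rest ⊤}
  B1:   IN={a:+; rest ⊤}   OUT={a:+, f:+; rest ⊤}
  B2:   IN=(all ⊤)   OUT=(all ⊤)
  B3:   IN=(all ⊤)   OUT=(all ⊤)
  B4:   IN=(all ⊤)   OUT={b:+; rest ⊤}
  B5:   IN=(all ⊤)   OUT=(all ⊤)
  B6:   IN=(all ⊤)   OUT=(all ⊤)
  B7:   IN=(all ⊤)   OUT={b:0, f:-; rest ⊤}
  B8:   IN={b:0, f:-; rest ⊤}   OUT={b:0, f:-; rest ⊤}

Merge at B4: IN[B4] = OUT[B2] ⊔ OUT[B3] = {a: ⊤, b: ⊤, c: ⊤, d: ⊤, e: ⊤, f: ⊤}
Applying B4's transfer function to that IN value gives OUT[B4] (row B4 above).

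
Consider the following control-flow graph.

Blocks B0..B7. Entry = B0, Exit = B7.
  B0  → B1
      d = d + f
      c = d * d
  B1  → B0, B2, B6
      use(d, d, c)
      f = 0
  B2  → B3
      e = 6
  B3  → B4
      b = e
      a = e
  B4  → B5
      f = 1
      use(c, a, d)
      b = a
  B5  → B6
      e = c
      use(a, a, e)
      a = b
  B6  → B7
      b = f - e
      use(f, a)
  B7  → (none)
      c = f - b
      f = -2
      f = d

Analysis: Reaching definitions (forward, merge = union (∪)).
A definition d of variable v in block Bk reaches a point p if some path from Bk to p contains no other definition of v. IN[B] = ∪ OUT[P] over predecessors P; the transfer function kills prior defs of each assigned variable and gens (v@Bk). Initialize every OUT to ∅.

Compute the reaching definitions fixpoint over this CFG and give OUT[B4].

Answer: {a@B3, b@B4, c@B0, d@B0, e@B2, f@B4}

Working:
Fixpoint table:
  B0:  IN={c@B0, d@B0, f@B1}  OUT={c@B0, d@B0, f@B1}
  B1:  IN={c@B0, d@B0, f@B1}  OUT={c@B0, d@B0, f@B1}
  B2:  IN={c@B0, d@B0, f@B1}  OUT={c@B0, d@B0, e@B2, f@B1}
  B3:  IN={c@B0, d@B0, e@B2, f@B1}  OUT={a@B3, b@B3, c@B0, d@B0, e@B2, f@B1}
  B4:  IN={a@B3, b@B3, c@B0, d@B0, e@B2, f@B1}  OUT={a@B3, b@B4, c@B0, d@B0, e@B2, f@B4}
  B5:  IN={a@B3, b@B4, c@B0, d@B0, e@B2, f@B4}  OUT={a@B5, b@B4, c@B0, d@B0, e@B5, f@B4}
  B6:  IN={a@B5, b@B4, c@B0, d@B0, e@B5, f@B1, f@B4}  OUT={a@B5, b@B6, c@B0, d@B0, e@B5, f@B1, f@B4}
  B7:  IN={a@B5, b@B6, c@B0, d@B0, e@B5, f@B1, f@B4}  OUT={a@B5, b@B6, c@B7, d@B0, e@B5, f@B7}

Merge at B4: IN[B4] = OUT[B3] = {a@B3, b@B3, c@B0, d@B0, e@B2, f@B1}
Applying B4's transfer function to that IN value gives OUT[B4] (row B4 above).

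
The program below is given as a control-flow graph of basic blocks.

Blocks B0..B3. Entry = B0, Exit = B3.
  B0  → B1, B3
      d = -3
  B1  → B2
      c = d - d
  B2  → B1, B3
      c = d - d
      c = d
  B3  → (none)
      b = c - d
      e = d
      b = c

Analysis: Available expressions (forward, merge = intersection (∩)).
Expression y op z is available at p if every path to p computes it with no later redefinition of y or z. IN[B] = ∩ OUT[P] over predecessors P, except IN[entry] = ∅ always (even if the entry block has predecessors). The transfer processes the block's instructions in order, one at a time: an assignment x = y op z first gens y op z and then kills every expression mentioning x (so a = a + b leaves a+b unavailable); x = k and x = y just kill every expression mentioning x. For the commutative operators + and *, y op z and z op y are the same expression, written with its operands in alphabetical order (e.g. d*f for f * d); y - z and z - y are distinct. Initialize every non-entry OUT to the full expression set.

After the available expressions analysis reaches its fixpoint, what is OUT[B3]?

Answer: {c-d}

Trace:
Fixpoint table:
  B0:  IN={}  OUT={}
  B1:  IN={}  OUT={d-d}
  B2:  IN={d-d}  OUT={d-d}
  B3:  IN={}  OUT={c-d}

Merge at B3: IN[B3] = OUT[B0] ∩ OUT[B2] = {}
Applying B3's transfer function to that IN value gives OUT[B3] (row B3 above).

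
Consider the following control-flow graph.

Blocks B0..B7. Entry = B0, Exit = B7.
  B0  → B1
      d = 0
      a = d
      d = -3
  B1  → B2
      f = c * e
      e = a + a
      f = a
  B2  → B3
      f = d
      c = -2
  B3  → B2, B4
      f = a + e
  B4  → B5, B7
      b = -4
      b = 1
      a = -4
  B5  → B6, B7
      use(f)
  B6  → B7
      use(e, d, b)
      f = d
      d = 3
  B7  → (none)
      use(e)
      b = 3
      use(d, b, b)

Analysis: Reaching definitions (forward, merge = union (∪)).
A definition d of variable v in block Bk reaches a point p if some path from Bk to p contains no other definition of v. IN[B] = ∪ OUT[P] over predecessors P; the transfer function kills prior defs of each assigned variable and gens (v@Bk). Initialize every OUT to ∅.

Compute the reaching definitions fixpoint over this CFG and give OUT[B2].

Answer: {a@B0, c@B2, d@B0, e@B1, f@B2}

Derivation:
Per-block solution:
  B0:  IN={}  OUT={a@B0, d@B0}
  B1:  IN={a@B0, d@B0}  OUT={a@B0, d@B0, e@B1, f@B1}
  B2:  IN={a@B0, c@B2, d@B0, e@B1, f@B1, f@B3}  OUT={a@B0, c@B2, d@B0, e@B1, f@B2}
  B3:  IN={a@B0, c@B2, d@B0, e@B1, f@B2}  OUT={a@B0, c@B2, d@B0, e@B1, f@B3}
  B4:  IN={a@B0, c@B2, d@B0, e@B1, f@B3}  OUT={a@B4, b@B4, c@B2, d@B0, e@B1, f@B3}
  B5:  IN={a@B4, b@B4, c@B2, d@B0, e@B1, f@B3}  OUT={a@B4, b@B4, c@B2, d@B0, e@B1, f@B3}
  B6:  IN={a@B4, b@B4, c@B2, d@B0, e@B1, f@B3}  OUT={a@B4, b@B4, c@B2, d@B6, e@B1, f@B6}
  B7:  IN={a@B4, b@B4, c@B2, d@B0, d@B6, e@B1, f@B3, f@B6}  OUT={a@B4, b@B7, c@B2, d@B0, d@B6, e@B1, f@B3, f@B6}

Merge at B2: IN[B2] = OUT[B1] ⊔ OUT[B3] = {a@B0, c@B2, d@B0, e@B1, f@B1, f@B3}
Applying B2's transfer function to that IN value gives OUT[B2] (row B2 above).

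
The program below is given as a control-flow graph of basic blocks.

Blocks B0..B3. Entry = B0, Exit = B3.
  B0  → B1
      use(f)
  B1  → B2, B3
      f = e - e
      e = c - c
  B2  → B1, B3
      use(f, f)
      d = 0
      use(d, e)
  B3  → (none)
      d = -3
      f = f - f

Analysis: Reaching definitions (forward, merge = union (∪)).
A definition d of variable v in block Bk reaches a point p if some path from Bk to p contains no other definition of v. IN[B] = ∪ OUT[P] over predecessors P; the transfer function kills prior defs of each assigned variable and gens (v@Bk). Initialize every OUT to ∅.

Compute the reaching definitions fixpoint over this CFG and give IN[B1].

Answer: {d@B2, e@B1, f@B1}

Working:
Converged values:
  B0:   IN={}   OUT={}
  B1:   IN={d@B2, e@B1, f@B1}   OUT={d@B2, e@B1, f@B1}
  B2:   IN={d@B2, e@B1, f@B1}   OUT={d@B2, e@B1, f@B1}
  B3:   IN={d@B2, e@B1, f@B1}   OUT={d@B3, e@B1, f@B3}

Merge at B1: IN[B1] = OUT[B0] ⊔ OUT[B2] = {d@B2, e@B1, f@B1}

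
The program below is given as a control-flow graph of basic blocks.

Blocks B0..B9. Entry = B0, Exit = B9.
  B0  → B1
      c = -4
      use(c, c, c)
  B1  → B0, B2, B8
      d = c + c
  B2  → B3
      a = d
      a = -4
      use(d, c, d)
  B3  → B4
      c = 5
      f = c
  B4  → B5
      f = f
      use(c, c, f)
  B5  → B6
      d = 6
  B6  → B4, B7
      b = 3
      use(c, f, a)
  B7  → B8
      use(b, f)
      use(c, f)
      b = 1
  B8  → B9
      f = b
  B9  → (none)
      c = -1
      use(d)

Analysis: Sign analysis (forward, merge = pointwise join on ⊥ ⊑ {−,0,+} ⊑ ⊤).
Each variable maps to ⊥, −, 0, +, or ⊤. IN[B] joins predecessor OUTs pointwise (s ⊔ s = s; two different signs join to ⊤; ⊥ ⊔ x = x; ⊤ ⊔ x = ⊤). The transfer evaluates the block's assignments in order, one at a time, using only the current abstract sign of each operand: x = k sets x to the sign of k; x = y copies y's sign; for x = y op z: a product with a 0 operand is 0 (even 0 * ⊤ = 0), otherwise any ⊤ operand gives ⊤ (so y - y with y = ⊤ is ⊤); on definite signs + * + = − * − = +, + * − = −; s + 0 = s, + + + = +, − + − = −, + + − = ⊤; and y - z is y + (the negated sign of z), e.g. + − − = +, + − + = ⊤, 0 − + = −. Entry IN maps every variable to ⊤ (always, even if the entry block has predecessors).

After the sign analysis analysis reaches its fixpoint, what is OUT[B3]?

Answer: {a: -, b: ⊤, c: +, d: -, e: ⊤, f: +}

Working:
Fixpoint table:
  B0:  IN=(all ⊤)  OUT={c:-; rest ⊤}
  B1:  IN={c:-; rest ⊤}  OUT={c:-, d:-; rest ⊤}
  B2:  IN={c:-, d:-; rest ⊤}  OUT={a:-, c:-, d:-; rest ⊤}
  B3:  IN={a:-, c:-, d:-; rest ⊤}  OUT={a:-, c:+, d:-, f:+; rest ⊤}
  B4:  IN={a:-, c:+, f:+; rest ⊤}  OUT={a:-, c:+, f:+; rest ⊤}
  B5:  IN={a:-, c:+, f:+; rest ⊤}  OUT={a:-, c:+, d:+, f:+; rest ⊤}
  B6:  IN={a:-, c:+, d:+, f:+; rest ⊤}  OUT={a:-, b:+, c:+, d:+, f:+; rest ⊤}
  B7:  IN={a:-, b:+, c:+, d:+, f:+; rest ⊤}  OUT={a:-, b:+, c:+, d:+, f:+; rest ⊤}
  B8:  IN=(all ⊤)  OUT=(all ⊤)
  B9:  IN=(all ⊤)  OUT={c:-; rest ⊤}

Merge at B3: IN[B3] = OUT[B2] = {a: -, b: ⊤, c: -, d: -, e: ⊤, f: ⊤}
Applying B3's transfer function to that IN value gives OUT[B3] (row B3 above).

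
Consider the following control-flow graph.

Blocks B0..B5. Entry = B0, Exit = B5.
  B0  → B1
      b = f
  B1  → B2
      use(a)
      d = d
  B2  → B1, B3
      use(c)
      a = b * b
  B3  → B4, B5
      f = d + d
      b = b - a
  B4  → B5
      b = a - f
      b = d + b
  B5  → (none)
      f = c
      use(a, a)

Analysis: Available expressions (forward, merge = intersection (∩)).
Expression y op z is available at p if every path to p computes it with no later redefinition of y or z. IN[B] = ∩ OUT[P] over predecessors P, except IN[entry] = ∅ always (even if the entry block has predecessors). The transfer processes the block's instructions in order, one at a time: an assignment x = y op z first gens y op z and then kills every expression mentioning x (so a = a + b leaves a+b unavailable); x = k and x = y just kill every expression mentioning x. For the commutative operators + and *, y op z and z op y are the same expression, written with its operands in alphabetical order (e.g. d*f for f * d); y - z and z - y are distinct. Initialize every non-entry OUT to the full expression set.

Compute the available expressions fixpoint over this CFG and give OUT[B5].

Converged values:
  B0:  IN={}  OUT={}
  B1:  IN={}  OUT={}
  B2:  IN={}  OUT={b*b}
  B3:  IN={b*b}  OUT={d+d}
  B4:  IN={d+d}  OUT={a-f, d+d}
  B5:  IN={d+d}  OUT={d+d}

Merge at B5: IN[B5] = OUT[B3] ∩ OUT[B4] = {d+d}
Applying B5's transfer function to that IN value gives OUT[B5] (row B5 above).

Answer: {d+d}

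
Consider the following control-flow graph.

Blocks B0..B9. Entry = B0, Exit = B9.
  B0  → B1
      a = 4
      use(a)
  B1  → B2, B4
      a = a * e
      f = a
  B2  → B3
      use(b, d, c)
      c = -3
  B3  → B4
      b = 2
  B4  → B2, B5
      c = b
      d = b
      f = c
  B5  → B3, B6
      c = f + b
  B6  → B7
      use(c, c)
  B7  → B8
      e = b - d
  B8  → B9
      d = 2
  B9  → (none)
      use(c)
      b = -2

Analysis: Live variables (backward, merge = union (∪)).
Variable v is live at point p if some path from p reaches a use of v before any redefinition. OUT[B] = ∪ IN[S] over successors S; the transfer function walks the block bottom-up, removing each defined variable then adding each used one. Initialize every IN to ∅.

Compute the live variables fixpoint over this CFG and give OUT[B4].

Answer: {b, c, d, f}

Trace:
Converged values:
  B0: | IN={b, c, d, e} | OUT={a, b, c, d, e}
  B1: | IN={a, b, c, d, e} | OUT={b, c, d}
  B2: | IN={b, c, d} | OUT={}
  B3: | IN={} | OUT={b}
  B4: | IN={b} | OUT={b, c, d, f}
  B5: | IN={b, d, f} | OUT={b, c, d}
  B6: | IN={b, c, d} | OUT={b, c, d}
  B7: | IN={b, c, d} | OUT={c}
  B8: | IN={c} | OUT={c}
  B9: | IN={c} | OUT={}

Merge at B4: OUT[B4] = IN[B2] ⊔ IN[B5] = {b, c, d, f}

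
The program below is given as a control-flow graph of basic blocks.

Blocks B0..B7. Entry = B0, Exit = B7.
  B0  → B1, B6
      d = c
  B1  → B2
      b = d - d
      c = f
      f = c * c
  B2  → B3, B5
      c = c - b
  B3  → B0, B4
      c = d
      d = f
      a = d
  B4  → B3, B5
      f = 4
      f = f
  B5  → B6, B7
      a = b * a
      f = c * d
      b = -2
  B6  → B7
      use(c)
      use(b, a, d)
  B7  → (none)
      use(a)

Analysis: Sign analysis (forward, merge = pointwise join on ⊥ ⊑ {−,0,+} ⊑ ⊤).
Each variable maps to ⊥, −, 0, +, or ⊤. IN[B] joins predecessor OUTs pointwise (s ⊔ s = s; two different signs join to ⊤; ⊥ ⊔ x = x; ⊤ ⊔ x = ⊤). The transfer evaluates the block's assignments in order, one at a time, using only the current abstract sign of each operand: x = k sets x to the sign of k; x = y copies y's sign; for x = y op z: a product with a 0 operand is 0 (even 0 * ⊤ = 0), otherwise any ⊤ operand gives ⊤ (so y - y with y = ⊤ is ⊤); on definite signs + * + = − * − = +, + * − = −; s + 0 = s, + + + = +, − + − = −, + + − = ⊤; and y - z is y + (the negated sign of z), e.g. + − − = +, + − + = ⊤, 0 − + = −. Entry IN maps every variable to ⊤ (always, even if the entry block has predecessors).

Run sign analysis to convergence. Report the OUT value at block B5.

Answer: {a: ⊤, b: -, c: ⊤, d: ⊤, e: ⊤, f: ⊤}

Derivation:
Per-block solution:
  B0: | IN=(all ⊤) | OUT=(all ⊤)
  B1: | IN=(all ⊤) | OUT=(all ⊤)
  B2: | IN=(all ⊤) | OUT=(all ⊤)
  B3: | IN=(all ⊤) | OUT=(all ⊤)
  B4: | IN=(all ⊤) | OUT={f:+; rest ⊤}
  B5: | IN=(all ⊤) | OUT={b:-; rest ⊤}
  B6: | IN=(all ⊤) | OUT=(all ⊤)
  B7: | IN=(all ⊤) | OUT=(all ⊤)

Merge at B5: IN[B5] = OUT[B2] ⊔ OUT[B4] = {a: ⊤, b: ⊤, c: ⊤, d: ⊤, e: ⊤, f: ⊤}
Applying B5's transfer function to that IN value gives OUT[B5] (row B5 above).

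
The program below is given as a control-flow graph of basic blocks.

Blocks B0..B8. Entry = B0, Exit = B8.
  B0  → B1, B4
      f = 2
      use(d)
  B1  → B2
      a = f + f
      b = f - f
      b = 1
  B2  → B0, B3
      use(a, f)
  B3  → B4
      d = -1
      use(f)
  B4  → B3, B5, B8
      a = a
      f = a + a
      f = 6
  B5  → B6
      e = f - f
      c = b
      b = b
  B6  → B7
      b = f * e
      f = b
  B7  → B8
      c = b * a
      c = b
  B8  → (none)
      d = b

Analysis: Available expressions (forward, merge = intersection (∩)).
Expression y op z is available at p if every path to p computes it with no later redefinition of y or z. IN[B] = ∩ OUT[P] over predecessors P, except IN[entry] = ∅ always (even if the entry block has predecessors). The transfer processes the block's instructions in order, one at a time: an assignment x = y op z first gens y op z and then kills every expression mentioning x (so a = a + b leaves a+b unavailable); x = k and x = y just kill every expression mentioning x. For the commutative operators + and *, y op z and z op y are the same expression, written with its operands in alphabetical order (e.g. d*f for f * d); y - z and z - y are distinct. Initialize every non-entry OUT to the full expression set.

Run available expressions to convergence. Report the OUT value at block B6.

Answer: {a+a}

Working:
Fixpoint table:
  B0: | IN={} | OUT={}
  B1: | IN={} | OUT={f+f, f-f}
  B2: | IN={f+f, f-f} | OUT={f+f, f-f}
  B3: | IN={} | OUT={}
  B4: | IN={} | OUT={a+a}
  B5: | IN={a+a} | OUT={a+a, f-f}
  B6: | IN={a+a, f-f} | OUT={a+a}
  B7: | IN={a+a} | OUT={a*b, a+a}
  B8: | IN={a+a} | OUT={a+a}

Merge at B6: IN[B6] = OUT[B5] = {a+a, f-f}
Applying B6's transfer function to that IN value gives OUT[B6] (row B6 above).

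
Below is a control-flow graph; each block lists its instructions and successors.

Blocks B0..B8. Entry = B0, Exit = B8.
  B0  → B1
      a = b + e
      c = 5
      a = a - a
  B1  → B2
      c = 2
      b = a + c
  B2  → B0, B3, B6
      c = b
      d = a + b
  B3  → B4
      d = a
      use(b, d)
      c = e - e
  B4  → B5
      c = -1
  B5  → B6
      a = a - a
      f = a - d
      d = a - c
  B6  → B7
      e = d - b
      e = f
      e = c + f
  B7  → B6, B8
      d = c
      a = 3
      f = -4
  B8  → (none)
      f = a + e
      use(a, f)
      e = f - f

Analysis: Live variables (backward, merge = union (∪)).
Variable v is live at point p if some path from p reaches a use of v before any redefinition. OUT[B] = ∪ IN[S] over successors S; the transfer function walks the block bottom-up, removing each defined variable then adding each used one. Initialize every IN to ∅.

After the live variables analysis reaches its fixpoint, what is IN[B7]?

Answer: {b, c, e}

Working:
Fixpoint table:
  B0:   IN={b, e, f}   OUT={a, e, f}
  B1:   IN={a, e, f}   OUT={a, b, e, f}
  B2:   IN={a, b, e, f}   OUT={a, b, c, d, e, f}
  B3:   IN={a, b, e}   OUT={a, b, d}
  B4:   IN={a, b, d}   OUT={a, b, c, d}
  B5:   IN={a, b, c, d}   OUT={b, c, d, f}
  B6:   IN={b, c, d, f}   OUT={b, c, e}
  B7:   IN={b, c, e}   OUT={a, b, c, d, e, f}
  B8:   IN={a, e}   OUT={}

Merge at B7: OUT[B7] = IN[B6] ⊔ IN[B8] = {a, b, c, d, e, f}
Applying B7's transfer function to that OUT value gives IN[B7] (row B7 above).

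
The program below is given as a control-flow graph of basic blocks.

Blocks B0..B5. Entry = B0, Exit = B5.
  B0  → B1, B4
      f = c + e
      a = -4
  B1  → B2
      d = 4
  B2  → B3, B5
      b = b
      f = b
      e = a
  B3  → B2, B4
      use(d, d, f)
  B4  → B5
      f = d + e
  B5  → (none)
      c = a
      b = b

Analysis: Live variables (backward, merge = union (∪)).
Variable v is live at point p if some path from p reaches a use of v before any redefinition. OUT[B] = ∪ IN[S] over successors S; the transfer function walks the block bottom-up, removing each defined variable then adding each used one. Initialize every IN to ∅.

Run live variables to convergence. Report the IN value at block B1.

Answer: {a, b}

Working:
Per-block solution:
  B0:  IN={b, c, d, e}  OUT={a, b, d, e}
  B1:  IN={a, b}  OUT={a, b, d}
  B2:  IN={a, b, d}  OUT={a, b, d, e, f}
  B3:  IN={a, b, d, e, f}  OUT={a, b, d, e}
  B4:  IN={a, b, d, e}  OUT={a, b}
  B5:  IN={a, b}  OUT={}

Merge at B1: OUT[B1] = IN[B2] = {a, b, d}
Applying B1's transfer function to that OUT value gives IN[B1] (row B1 above).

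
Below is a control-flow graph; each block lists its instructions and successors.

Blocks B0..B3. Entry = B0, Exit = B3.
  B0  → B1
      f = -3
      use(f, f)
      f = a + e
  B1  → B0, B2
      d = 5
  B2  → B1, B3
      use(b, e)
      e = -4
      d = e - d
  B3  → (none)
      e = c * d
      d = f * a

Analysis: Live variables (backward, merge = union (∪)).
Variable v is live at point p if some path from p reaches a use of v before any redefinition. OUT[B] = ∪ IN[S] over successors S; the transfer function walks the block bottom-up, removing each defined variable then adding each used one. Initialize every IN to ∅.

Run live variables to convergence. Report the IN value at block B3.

Converged values:
  B0: | IN={a, b, c, e} | OUT={a, b, c, e, f}
  B1: | IN={a, b, c, e, f} | OUT={a, b, c, d, e, f}
  B2: | IN={a, b, c, d, e, f} | OUT={a, b, c, d, e, f}
  B3: | IN={a, c, d, f} | OUT={}

B3 is the boundary node: OUT[B3] = {}
Applying B3's transfer function to that OUT value gives IN[B3] (row B3 above).

Answer: {a, c, d, f}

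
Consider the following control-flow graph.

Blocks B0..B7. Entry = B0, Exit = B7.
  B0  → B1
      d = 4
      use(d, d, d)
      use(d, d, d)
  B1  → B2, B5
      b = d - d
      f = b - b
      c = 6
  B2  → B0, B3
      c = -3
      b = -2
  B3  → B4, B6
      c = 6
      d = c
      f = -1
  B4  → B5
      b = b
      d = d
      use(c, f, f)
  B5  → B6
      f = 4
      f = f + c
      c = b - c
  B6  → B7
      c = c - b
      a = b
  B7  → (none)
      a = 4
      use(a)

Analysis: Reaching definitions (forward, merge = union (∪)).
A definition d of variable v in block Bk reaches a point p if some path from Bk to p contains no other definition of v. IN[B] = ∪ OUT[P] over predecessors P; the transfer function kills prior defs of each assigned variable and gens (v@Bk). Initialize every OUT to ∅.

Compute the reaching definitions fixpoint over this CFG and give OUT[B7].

Fixpoint table:
  B0:  IN={b@B2, c@B2, d@B0, f@B1}  OUT={b@B2, c@B2, d@B0, f@B1}
  B1:  IN={b@B2, c@B2, d@B0, f@B1}  OUT={b@B1, c@B1, d@B0, f@B1}
  B2:  IN={b@B1, c@B1, d@B0, f@B1}  OUT={b@B2, c@B2, d@B0, f@B1}
  B3:  IN={b@B2, c@B2, d@B0, f@B1}  OUT={b@B2, c@B3, d@B3, f@B3}
  B4:  IN={b@B2, c@B3, d@B3, f@B3}  OUT={b@B4, c@B3, d@B4, f@B3}
  B5:  IN={b@B1, b@B4, c@B1, c@B3, d@B0, d@B4, f@B1, f@B3}  OUT={b@B1, b@B4, c@B5, d@B0, d@B4, f@B5}
  B6:  IN={b@B1, b@B2, b@B4, c@B3, c@B5, d@B0, d@B3, d@B4, f@B3, f@B5}  OUT={a@B6, b@B1, b@B2, b@B4, c@B6, d@B0, d@B3, d@B4, f@B3, f@B5}
  B7:  IN={a@B6, b@B1, b@B2, b@B4, c@B6, d@B0, d@B3, d@B4, f@B3, f@B5}  OUT={a@B7, b@B1, b@B2, b@B4, c@B6, d@B0, d@B3, d@B4, f@B3, f@B5}

Merge at B7: IN[B7] = OUT[B6] = {a@B6, b@B1, b@B2, b@B4, c@B6, d@B0, d@B3, d@B4, f@B3, f@B5}
Applying B7's transfer function to that IN value gives OUT[B7] (row B7 above).

Answer: {a@B7, b@B1, b@B2, b@B4, c@B6, d@B0, d@B3, d@B4, f@B3, f@B5}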